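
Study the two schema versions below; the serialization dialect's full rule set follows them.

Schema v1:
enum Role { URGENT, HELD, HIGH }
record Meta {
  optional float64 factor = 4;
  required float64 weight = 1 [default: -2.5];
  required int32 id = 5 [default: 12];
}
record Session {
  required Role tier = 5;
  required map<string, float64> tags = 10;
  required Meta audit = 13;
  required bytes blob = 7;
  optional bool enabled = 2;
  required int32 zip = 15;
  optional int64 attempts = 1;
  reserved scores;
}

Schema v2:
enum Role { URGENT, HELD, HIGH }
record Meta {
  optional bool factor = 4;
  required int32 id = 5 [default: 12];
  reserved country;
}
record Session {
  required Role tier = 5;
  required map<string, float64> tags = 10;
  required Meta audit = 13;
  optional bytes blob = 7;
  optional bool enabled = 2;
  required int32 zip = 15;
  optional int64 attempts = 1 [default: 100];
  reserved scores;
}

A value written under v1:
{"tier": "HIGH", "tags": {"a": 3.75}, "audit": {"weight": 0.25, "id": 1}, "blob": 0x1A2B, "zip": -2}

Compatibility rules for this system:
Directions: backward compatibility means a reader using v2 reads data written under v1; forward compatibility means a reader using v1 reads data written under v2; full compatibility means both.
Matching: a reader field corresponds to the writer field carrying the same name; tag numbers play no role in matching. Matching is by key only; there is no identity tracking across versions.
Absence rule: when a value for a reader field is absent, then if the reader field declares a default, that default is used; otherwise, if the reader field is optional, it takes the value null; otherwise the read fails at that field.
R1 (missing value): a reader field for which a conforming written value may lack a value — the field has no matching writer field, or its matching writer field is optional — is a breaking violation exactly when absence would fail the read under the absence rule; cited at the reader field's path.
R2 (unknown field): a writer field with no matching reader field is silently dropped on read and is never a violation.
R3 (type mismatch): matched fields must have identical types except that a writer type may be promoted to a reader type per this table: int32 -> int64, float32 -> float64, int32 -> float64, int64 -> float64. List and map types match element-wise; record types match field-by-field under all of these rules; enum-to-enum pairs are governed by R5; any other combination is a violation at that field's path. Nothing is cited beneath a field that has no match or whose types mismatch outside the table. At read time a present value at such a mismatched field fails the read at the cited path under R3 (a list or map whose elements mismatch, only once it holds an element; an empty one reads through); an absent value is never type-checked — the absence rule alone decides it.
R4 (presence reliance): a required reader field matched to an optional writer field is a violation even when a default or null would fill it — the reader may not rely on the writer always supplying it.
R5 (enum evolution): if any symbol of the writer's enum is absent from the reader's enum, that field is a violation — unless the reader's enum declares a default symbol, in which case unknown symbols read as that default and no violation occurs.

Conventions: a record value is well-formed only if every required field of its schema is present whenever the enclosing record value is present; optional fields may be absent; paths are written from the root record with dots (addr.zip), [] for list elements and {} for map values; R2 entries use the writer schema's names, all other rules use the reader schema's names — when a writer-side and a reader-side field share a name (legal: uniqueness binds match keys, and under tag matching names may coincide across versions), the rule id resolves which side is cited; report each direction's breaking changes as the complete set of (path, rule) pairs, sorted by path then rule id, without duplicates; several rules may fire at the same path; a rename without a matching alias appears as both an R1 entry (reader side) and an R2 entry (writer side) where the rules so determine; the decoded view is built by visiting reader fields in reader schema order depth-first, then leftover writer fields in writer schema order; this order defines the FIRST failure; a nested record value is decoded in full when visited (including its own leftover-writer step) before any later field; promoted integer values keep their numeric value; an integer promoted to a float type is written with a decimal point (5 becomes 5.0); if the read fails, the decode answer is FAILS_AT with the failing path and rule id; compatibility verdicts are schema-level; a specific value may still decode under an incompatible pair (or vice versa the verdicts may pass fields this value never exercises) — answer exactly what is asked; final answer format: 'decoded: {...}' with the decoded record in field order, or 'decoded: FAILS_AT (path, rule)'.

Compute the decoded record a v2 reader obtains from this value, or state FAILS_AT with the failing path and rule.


decoded: {"tier": "HIGH", "tags": {"a": 3.75}, "audit": {"factor": null, "id": 1}, "blob": 0x1A2B, "enabled": null, "zip": -2, "attempts": 100}

the writer's type comes first in each Session pair
decoding the Session value with the v2 reader:
  tier := "HIGH"
  tags := {"a": 3.75}
  audit.factor := null (missing; optional => null)
  audit.id := 1
  writer audit.weight: no reader field; dropped
  blob := 0x1A2B
  enabled := null (missing; optional => null)
  zip := -2
  attempts := 100 (missing; default applied)
  => decoded: {"tier": "HIGH", "tags": {"a": 3.75}, "audit": {"factor": null, "id": 1}, "blob": 0x1A2B, "enabled": null, "zip": -2, "attempts": 100}
diffs on Session not affecting the asked answer:
  field factor in record Meta: type float64 changed to bool -> matters for Session compatibility verdicts, not for this value's decode
  field blob in record Session: required changed to optional -> matters for Session compatibility verdicts, not for this value's decode


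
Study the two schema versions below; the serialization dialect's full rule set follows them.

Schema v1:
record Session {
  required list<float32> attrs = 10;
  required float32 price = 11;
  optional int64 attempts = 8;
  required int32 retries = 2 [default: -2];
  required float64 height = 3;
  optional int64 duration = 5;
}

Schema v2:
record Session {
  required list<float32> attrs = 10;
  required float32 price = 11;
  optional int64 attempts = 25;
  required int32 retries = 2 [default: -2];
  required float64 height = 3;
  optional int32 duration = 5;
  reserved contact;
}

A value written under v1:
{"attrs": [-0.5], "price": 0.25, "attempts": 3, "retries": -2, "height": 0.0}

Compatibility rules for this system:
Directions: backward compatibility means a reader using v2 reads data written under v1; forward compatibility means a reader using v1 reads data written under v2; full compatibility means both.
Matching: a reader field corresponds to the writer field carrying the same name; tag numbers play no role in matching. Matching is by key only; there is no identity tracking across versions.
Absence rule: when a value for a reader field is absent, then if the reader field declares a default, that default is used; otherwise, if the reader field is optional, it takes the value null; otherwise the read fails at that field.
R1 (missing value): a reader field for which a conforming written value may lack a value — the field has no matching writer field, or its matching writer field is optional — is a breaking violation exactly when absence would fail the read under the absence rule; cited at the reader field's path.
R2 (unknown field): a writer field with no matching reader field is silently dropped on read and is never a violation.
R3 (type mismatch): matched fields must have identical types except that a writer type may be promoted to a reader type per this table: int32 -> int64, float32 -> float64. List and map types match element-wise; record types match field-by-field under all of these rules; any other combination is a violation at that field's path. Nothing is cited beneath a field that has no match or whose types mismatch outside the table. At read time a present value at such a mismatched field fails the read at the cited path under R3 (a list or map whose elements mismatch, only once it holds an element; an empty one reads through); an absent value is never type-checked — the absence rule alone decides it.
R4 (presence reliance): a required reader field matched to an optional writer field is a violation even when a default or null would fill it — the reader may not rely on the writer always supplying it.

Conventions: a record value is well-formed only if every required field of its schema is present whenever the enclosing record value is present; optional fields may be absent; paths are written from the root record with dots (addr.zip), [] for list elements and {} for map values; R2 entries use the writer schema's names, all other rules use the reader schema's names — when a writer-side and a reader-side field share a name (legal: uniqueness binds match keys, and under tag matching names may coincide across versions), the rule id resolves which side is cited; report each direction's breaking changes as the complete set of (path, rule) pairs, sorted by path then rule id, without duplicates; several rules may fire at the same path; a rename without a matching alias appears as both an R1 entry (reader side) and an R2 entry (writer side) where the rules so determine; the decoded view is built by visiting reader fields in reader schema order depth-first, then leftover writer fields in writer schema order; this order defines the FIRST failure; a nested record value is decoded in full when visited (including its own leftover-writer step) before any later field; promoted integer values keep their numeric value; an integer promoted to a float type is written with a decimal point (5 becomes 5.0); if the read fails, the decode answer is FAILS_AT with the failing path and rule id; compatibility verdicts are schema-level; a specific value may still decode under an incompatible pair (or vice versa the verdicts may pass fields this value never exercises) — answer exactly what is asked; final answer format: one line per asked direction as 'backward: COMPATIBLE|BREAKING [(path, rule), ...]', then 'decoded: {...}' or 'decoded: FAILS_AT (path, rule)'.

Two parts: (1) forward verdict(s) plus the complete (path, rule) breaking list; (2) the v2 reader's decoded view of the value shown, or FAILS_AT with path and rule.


forward: COMPATIBLE []; decoded: {"attrs": [-0.5], "price": 0.25, "attempts": 3, "retries": -2, "height": 0.0, "duration": null}

arrows below run writer -> reader for Session
forward on Session — v1 reading data written by v2:
  writer required, list<float32> -> list<float32>: reader attrs maps from writer attrs
  writer required, float32 -> float32: reader price maps from writer price
  writer optional, int64 -> int64: reader attempts maps from writer attempts
  writer required, int32 -> int32: reader retries maps from writer retries
  writer required, float64 -> float64: reader height maps from writer height
  writer optional, int32 -> int64: reader duration maps from writer duration
  nothing fires on Session: forward is COMPATIBLE
decode (reader v2):
  attrs := [-0.5]
  price := 0.25
  attempts := 3
  retries := -2
  height := 0.0
  duration := null (missing; optional => null)
  => decoded: {"attrs": [-0.5], "price": 0.25, "attempts": 3, "retries": -2, "height": 0.0, "duration": null}
checking off the Session differences that do not matter here:
  field duration in record Session: type int64 changed to int32 -> matters only for Session's backward compatibility — outside the asked direction
  field attempts in record Session: tag 8 changed to 25 -> triggers nothing under Session's printed rules — same verdict


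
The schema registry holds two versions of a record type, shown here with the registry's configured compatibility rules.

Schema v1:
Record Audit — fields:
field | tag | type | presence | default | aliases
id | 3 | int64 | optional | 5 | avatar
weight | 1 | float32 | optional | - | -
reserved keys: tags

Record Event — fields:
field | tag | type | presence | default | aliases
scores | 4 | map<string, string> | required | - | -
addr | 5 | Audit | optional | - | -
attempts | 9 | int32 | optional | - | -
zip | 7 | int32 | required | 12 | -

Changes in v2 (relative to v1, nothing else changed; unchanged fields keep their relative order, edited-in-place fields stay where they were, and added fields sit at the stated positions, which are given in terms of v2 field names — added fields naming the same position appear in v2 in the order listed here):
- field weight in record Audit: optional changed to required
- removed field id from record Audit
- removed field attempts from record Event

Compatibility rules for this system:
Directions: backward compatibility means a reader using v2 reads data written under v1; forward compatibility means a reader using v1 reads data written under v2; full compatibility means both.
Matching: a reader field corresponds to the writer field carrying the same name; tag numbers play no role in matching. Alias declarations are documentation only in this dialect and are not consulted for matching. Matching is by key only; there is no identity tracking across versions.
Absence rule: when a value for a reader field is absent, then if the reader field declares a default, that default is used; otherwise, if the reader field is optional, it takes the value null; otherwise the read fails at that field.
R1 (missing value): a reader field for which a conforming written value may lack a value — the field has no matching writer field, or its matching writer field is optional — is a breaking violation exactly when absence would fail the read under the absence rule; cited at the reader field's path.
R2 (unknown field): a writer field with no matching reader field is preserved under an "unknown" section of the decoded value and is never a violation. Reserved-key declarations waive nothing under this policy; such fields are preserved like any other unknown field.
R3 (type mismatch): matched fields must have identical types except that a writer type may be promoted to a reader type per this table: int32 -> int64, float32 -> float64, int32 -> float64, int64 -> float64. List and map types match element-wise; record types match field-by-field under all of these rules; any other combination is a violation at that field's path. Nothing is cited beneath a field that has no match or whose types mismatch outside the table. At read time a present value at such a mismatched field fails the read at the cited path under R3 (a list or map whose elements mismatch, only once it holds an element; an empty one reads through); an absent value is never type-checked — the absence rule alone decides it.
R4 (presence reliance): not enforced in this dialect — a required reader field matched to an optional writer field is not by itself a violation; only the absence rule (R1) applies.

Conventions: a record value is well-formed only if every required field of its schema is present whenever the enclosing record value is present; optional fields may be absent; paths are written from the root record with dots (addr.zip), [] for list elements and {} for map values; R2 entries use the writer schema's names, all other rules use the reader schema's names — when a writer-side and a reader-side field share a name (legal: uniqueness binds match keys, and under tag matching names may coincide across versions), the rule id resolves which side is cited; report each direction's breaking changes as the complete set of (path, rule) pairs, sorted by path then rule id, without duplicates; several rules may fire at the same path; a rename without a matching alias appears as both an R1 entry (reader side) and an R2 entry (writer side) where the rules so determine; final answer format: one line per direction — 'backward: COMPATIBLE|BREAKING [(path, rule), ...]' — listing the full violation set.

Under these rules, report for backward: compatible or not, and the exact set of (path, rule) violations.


backward: BREAKING [(addr.weight, R1)]

in Event below, arrows point writer -> reader
backward pass over Event, reader schema v2, writer schema v1:
  writer required, map<string, string> -> map<string, string>: reader scores maps from writer scores
  writer optional, Audit -> Audit: reader addr maps from writer addr
  writer required, int32 -> int32: reader zip maps from writer zip
  writer field attempts has no reader counterpart
  writer optional, float32 -> float32: reader addr.weight maps from writer addr.weight
  writer field addr.id has no reader counterpart
  violation R1 at addr.weight
  => backward: BREAKING (1)
remaining Event differences; none change what is asked:
  removed field id from record Audit -> inert for the asked Event verdict: nothing fires
  removed field attempts from record Event -> inert for the asked Event verdict: nothing fires


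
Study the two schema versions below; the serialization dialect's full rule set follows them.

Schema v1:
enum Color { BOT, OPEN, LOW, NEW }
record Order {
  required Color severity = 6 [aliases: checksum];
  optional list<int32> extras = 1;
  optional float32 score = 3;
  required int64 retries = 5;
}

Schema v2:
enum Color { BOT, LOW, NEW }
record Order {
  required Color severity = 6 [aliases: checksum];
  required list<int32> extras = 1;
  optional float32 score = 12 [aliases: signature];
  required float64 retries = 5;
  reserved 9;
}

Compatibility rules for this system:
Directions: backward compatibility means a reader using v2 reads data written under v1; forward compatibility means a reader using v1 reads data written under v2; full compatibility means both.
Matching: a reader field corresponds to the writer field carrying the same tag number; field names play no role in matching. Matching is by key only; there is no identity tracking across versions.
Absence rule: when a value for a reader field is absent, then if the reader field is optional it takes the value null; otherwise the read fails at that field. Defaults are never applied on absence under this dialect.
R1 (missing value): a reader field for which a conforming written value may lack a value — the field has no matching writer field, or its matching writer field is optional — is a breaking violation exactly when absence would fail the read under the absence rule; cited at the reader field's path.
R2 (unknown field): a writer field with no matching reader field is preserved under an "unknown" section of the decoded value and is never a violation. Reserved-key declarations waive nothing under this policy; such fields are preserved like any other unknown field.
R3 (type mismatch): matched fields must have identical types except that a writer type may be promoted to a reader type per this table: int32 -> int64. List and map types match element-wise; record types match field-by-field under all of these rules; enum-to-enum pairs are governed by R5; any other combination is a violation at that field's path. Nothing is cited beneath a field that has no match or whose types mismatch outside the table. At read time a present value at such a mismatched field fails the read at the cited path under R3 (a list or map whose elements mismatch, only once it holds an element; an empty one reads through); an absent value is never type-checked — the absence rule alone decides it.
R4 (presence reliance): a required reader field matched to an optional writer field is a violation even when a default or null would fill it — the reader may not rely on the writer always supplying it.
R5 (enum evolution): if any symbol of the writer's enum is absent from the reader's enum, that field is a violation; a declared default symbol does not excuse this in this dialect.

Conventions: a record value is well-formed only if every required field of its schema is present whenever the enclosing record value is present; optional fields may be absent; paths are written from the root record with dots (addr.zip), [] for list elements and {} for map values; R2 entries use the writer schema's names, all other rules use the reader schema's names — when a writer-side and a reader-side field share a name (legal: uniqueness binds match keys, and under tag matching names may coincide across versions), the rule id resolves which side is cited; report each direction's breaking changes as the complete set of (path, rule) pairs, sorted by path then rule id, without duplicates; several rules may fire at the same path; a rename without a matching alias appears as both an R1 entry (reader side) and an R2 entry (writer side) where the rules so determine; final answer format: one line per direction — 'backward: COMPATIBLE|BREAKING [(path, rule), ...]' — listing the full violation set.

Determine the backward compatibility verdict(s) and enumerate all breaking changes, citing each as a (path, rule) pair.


in Order below, arrows point writer -> reader
backward pass over Order, reader schema v2, writer schema v1:
  severity: Color -> Color, writer required; from severity
  extras: list<int32> -> list<int32>, writer optional; from extras
  no writer field matches reader score
  retries: int64 -> float64, writer required; from retries
  score (writer side), unknown to reader
  R1 fires at extras
  R4 fires at extras
  R3 fires at retries
  R5 fires at severity
  => backward: BREAKING (4)
checking off the Order differences that do not matter here:
  field score in record Order: tag 3 changed to 12 -> inert for the asked Order verdict: nothing fires

backward: BREAKING [(extras, R1), (extras, R4), (retries, R3), (severity, R5)]


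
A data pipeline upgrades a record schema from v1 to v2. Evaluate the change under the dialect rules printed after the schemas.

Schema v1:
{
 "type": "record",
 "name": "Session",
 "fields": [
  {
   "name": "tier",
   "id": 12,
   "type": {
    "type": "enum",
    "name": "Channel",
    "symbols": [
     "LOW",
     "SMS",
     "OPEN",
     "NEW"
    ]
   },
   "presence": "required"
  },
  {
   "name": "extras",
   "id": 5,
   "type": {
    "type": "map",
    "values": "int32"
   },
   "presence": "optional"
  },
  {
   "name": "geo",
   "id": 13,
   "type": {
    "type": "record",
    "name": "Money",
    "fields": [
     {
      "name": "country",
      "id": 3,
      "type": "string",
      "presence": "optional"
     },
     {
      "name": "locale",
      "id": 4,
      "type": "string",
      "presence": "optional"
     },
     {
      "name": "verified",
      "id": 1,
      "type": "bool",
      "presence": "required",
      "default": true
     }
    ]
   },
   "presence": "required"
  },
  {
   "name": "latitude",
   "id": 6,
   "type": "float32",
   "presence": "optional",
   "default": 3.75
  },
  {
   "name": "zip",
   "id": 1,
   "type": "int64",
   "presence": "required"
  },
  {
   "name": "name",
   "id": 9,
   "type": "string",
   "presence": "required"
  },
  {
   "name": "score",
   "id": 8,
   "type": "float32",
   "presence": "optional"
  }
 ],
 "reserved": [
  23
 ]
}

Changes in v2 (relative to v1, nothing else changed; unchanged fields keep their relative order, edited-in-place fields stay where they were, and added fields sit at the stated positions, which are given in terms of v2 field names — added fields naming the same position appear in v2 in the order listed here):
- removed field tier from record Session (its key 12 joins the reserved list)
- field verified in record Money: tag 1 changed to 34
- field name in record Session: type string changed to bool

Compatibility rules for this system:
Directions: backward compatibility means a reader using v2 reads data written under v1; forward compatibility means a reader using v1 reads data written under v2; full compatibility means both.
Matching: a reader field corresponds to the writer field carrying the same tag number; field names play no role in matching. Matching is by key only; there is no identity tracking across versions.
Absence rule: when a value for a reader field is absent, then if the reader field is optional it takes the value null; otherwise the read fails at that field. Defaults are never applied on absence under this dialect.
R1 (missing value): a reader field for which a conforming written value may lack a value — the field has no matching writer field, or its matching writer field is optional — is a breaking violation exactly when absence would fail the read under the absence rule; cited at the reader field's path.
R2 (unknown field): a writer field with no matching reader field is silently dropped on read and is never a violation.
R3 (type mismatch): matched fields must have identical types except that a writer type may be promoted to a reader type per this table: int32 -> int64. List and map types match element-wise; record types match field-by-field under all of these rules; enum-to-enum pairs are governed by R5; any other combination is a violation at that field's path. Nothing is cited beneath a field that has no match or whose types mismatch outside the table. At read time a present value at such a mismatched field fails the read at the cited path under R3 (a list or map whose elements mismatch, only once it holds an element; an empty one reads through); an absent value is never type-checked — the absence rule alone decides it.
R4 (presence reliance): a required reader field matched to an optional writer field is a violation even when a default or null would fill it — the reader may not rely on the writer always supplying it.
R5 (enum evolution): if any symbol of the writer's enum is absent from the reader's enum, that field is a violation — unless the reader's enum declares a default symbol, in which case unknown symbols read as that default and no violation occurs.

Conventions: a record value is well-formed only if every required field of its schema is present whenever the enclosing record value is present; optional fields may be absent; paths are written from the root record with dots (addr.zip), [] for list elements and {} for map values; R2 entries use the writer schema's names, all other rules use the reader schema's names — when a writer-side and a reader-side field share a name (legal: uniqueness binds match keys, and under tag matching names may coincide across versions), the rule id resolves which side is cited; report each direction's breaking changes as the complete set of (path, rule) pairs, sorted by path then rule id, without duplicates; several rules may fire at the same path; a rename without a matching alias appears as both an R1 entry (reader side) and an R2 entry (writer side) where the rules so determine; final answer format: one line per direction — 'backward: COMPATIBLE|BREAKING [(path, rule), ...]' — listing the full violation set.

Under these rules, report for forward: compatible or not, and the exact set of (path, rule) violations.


forward: BREAKING [(geo.verified, R1), (name, R3), (tier, R1)]

the writer's type comes first in each Session pair
forward pass over Session, reader schema v1, writer schema v2:
  tier: no writer-side match
  extras: map<string, int32> -> map<string, int32>, writer optional; from extras
  geo: Money -> Money, writer required; from geo
  latitude: float32 -> float32, writer optional; from latitude
  zip: int64 -> int64, writer required; from zip
  name: bool -> string, writer required; from name
  score: float32 -> float32, writer optional; from score
  geo.country: string -> string, writer optional; from geo.country
  geo.locale: string -> string, writer optional; from geo.locale
  geo.verified: no writer-side match
  leftover writer field: geo.verified
  breaking: (geo.verified, R1)
  breaking: (name, R3)
  breaking: (tier, R1)
  => forward: BREAKING (3)


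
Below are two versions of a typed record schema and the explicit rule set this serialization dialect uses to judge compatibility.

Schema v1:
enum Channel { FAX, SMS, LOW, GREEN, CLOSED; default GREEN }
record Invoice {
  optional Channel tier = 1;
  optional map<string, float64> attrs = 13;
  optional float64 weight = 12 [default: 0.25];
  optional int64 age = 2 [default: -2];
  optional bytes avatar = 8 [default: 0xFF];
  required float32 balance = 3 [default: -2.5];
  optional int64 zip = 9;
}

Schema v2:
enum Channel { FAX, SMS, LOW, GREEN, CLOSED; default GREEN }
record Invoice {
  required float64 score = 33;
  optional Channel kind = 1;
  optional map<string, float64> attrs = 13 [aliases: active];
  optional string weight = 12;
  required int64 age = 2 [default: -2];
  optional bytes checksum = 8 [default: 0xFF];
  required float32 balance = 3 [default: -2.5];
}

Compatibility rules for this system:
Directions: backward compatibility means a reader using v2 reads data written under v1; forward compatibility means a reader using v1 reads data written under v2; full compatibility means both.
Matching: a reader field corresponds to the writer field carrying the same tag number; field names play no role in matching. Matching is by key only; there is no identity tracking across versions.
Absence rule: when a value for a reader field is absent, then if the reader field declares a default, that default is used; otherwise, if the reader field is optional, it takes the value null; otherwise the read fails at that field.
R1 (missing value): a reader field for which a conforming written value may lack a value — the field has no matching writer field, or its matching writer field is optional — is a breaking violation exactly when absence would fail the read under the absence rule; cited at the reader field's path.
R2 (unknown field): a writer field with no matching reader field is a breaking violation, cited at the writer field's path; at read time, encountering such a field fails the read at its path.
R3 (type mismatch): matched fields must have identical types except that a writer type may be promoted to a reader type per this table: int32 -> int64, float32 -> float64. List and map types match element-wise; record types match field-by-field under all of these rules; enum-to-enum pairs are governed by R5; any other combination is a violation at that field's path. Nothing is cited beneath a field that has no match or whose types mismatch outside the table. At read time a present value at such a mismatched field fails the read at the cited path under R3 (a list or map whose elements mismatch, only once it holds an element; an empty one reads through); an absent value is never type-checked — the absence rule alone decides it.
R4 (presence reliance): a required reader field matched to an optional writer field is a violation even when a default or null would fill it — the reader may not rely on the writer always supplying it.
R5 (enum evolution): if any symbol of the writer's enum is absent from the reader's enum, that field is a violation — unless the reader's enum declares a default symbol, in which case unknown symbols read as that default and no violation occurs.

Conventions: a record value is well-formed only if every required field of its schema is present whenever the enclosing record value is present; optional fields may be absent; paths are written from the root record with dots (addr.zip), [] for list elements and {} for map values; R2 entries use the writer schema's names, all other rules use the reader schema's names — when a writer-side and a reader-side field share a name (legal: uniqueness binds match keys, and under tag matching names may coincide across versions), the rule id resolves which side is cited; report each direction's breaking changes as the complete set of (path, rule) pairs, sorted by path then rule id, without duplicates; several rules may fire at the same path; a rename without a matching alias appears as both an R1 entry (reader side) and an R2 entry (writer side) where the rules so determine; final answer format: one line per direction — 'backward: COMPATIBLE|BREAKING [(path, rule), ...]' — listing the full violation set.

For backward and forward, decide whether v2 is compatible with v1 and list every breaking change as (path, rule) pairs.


the writer's type comes first in each Invoice pair
backward pass over Invoice, reader schema v2, writer schema v1:
  score: no writer-side match
  kind: paired with writer tier (Channel -> Channel; writer optional)
  attrs: paired with writer attrs (map<string, float64> -> map<string, float64>; writer optional)
  weight: paired with writer weight (float64 -> string; writer optional)
  age: paired with writer age (int64 -> int64; writer optional)
  checksum: paired with writer avatar (bytes -> bytes; writer optional)
  balance: paired with writer balance (float32 -> float32; writer required)
  writer zip: unknown to reader
  rule R4 violated at age
  rule R1 violated at score
  rule R3 violated at weight
  rule R2 violated at zip
  => backward: BREAKING (4)
forward pass over Invoice, reader schema v1, writer schema v2:
  tier: paired with writer kind (Channel -> Channel; writer optional)
  attrs: paired with writer attrs (map<string, float64> -> map<string, float64>; writer optional)
  weight: paired with writer weight (string -> float64; writer optional)
  age: paired with writer age (int64 -> int64; writer required)
  avatar: paired with writer checksum (bytes -> bytes; writer optional)
  balance: paired with writer balance (float32 -> float32; writer required)
  zip: no writer-side match
  writer score: unknown to reader
  rule R2 violated at score
  rule R3 violated at weight
  => forward: BREAKING (2)

backward: BREAKING [(age, R4), (score, R1), (weight, R3), (zip, R2)]; forward: BREAKING [(score, R2), (weight, R3)]


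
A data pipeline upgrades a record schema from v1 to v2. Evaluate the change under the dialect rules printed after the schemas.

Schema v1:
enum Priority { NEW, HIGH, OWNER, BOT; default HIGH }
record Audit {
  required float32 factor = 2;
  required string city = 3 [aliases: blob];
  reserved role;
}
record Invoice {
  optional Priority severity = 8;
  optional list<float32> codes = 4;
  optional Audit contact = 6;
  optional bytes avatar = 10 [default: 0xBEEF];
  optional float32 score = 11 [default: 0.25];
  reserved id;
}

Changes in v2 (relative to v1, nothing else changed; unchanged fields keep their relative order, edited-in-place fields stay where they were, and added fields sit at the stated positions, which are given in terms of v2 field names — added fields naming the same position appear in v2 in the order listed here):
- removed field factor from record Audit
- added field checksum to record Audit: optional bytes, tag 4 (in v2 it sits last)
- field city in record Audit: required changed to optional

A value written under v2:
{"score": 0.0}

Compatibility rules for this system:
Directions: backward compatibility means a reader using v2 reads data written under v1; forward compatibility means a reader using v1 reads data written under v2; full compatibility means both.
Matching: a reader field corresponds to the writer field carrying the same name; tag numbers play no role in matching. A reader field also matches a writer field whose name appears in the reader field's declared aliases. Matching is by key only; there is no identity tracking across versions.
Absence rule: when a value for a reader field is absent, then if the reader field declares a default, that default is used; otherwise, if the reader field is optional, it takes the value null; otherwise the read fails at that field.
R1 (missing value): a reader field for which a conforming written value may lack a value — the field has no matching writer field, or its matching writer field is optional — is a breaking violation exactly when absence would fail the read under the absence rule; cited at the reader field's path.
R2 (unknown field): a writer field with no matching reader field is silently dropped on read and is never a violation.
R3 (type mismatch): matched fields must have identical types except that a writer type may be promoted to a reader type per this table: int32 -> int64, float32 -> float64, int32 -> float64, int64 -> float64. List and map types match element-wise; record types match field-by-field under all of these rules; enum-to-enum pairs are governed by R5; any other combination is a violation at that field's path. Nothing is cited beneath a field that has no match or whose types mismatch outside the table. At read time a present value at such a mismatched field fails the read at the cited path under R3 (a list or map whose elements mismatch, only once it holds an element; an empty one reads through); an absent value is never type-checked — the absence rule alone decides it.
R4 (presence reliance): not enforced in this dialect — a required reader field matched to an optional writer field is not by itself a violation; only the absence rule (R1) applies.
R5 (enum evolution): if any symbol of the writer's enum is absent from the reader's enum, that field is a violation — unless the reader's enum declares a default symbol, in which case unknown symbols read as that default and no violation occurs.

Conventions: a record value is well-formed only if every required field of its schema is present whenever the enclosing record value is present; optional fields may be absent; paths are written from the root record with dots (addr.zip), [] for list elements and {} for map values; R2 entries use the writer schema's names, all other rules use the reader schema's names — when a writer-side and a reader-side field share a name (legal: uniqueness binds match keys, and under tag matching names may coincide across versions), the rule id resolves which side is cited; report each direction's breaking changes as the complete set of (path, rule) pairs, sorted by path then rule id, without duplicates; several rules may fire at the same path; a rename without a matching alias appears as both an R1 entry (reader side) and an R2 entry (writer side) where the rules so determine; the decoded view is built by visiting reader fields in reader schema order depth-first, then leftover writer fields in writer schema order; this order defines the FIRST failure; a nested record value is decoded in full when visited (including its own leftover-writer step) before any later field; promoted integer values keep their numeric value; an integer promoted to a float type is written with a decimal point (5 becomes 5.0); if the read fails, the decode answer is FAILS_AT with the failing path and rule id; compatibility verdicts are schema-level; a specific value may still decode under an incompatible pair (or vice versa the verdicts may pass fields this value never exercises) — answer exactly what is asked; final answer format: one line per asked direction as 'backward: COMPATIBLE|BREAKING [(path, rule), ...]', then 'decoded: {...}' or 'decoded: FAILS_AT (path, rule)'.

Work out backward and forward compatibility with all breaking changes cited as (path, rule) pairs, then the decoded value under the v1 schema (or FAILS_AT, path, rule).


in Invoice below, arrows point writer -> reader
checking backward for Invoice: reader v2 against writer v1:
  severity: paired with writer severity (Priority -> Priority; writer optional)
  codes: paired with writer codes (list<float32> -> list<float32>; writer optional)
  contact: paired with writer contact (Audit -> Audit; writer optional)
  avatar: paired with writer avatar (bytes -> bytes; writer optional)
  score: paired with writer score (float32 -> float32; writer optional)
  contact.city: paired with writer contact.city (string -> string; writer required)
  contact.checksum has no writer counterpart
  writer contact.factor: unknown to reader
  => backward: COMPATIBLE
checking forward for Invoice: reader v1 against writer v2:
  severity: paired with writer severity (Priority -> Priority; writer optional)
  codes: paired with writer codes (list<float32> -> list<float32>; writer optional)
  contact: paired with writer contact (Audit -> Audit; writer optional)
  avatar: paired with writer avatar (bytes -> bytes; writer optional)
  score: paired with writer score (float32 -> float32; writer optional)
  contact.factor has no writer counterpart
  contact.city: paired with writer contact.city (string -> string; writer optional)
  writer contact.checksum: unknown to reader
  rule R1 violated at contact.city
  rule R1 violated at contact.factor
  forward on Invoice therefore BREAKING (2)
decoding the Invoice value with the v1 reader:
  severity := null (missing; optional => null)
  codes := null (missing; optional => null)
  contact := null (missing; optional => null)
  avatar := 0xBEEF (missing; default applied)
  score := 0.0
  => decoded: {"severity": null, "codes": null, "contact": null, "avatar": 0xBEEF, "score": 0.0}

backward: COMPATIBLE []; forward: BREAKING [(contact.city, R1), (contact.factor, R1)]; decoded: {"severity": null, "codes": null, "contact": null, "avatar": 0xBEEF, "score": 0.0}
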